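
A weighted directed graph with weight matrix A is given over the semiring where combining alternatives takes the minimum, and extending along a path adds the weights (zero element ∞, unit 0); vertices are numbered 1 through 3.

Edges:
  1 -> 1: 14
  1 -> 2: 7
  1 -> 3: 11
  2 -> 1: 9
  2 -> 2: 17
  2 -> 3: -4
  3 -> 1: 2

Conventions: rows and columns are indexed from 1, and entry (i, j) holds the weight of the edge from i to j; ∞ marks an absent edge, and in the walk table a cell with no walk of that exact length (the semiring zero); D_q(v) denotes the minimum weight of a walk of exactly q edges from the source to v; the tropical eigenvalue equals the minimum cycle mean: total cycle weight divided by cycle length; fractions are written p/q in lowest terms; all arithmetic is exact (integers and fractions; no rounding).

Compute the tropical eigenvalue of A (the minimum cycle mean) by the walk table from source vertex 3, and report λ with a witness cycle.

q=0: [∞, ∞, 0]
q=1: [2, ∞, ∞]
q=2: [16, 9, 13]
q=3: [15, 23, 5]
Optimal cycle mean attained by: cycle 1->2->3->1, total 7 + (-4) + 2, length 3.
Answer: λ = 5/3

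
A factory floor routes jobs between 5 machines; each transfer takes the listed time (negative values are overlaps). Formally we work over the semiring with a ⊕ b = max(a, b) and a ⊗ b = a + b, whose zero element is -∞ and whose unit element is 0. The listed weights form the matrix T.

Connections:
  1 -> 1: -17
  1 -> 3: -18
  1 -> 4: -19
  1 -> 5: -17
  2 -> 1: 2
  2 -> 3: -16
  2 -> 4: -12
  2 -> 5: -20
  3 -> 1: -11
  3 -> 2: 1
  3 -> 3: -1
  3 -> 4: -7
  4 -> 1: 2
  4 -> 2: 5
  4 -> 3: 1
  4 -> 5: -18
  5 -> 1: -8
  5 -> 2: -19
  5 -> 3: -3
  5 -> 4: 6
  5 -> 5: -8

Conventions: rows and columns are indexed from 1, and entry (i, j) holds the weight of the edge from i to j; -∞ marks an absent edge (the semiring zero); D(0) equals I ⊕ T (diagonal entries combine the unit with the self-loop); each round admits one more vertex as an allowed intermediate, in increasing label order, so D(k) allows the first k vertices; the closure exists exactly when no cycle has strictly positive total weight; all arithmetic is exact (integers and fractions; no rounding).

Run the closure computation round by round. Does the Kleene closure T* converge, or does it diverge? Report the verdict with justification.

D(0):
  [0, -∞, -18, -19, -17]
  [2, 0, -16, -12, -20]
  [-11, 1, 0, -7, -∞]
  [2, 5, 1, 0, -18]
  [-8, -19, -3, 6, 0]
D(1):
  [0, -∞, -18, -19, -17]
  [2, 0, -16, -12, -15]
  [-11, 1, 0, -7, -28]
  [2, 5, 1, 0, -15]
  [-8, -19, -3, 6, 0]
D(2):
  [0, -∞, -18, -19, -17]
  [2, 0, -16, -12, -15]
  [3, 1, 0, -7, -14]
  [7, 5, 1, 0, -10]
  [-8, -19, -3, 6, 0]
D(3):
  [0, -17, -18, -19, -17]
  [2, 0, -16, -12, -15]
  [3, 1, 0, -7, -14]
  [7, 5, 1, 0, -10]
  [0, -2, -3, 6, 0]
D(4):
  [0, -14, -18, -19, -17]
  [2, 0, -11, -12, -15]
  [3, 1, 0, -7, -14]
  [7, 5, 1, 0, -10]
  [13, 11, 7, 6, 0]
D(5):
  [0, -6, -10, -11, -17]
  [2, 0, -8, -9, -15]
  [3, 1, 0, -7, -14]
  [7, 5, 1, 0, -10]
  [13, 11, 7, 6, 0]
Key observation: every diagonal entry stays at the unit through all rounds, so no improving cycle exists.
Answer: CONVERGES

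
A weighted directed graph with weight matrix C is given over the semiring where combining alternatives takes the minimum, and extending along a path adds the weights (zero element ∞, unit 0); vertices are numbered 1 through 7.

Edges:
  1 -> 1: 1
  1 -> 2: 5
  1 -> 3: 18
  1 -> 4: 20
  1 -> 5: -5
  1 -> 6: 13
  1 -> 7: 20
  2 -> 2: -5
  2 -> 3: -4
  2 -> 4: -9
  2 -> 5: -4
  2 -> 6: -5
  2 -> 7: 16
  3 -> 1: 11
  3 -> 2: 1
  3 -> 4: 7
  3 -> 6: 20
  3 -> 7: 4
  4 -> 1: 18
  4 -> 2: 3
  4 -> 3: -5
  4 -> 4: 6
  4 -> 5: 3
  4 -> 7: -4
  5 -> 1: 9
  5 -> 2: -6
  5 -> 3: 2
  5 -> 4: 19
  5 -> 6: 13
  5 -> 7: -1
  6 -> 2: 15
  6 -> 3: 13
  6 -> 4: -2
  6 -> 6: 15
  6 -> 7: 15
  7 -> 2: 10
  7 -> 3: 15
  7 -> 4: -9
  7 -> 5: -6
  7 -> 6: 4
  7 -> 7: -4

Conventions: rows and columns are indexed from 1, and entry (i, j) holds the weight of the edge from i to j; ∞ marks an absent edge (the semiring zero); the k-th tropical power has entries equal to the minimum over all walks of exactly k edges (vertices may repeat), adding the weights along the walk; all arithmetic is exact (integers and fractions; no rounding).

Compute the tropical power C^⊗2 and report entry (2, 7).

C^⊗2:
  [2, -11, -3, -4, -4, 0, -6]
  [5, -10, -14, -14, -9, -10, -13]
  [12, -4, -3, -8, -3, -4, 0]
  [6, -4, -1, -13, -10, -2, -8]
  [10, -11, -10, -15, -10, -11, -5]
  [16, 1, -7, 4, 1, 10, -6]
  [3, -12, -14, -13, -10, 0, -13]
Key observation: the optimum is the walk 2->4->7, with weight (-9) + (-4) = -13.
Optimal value attained by: walk 2->4->7.
Answer: (C^⊗2)[2][7] = -13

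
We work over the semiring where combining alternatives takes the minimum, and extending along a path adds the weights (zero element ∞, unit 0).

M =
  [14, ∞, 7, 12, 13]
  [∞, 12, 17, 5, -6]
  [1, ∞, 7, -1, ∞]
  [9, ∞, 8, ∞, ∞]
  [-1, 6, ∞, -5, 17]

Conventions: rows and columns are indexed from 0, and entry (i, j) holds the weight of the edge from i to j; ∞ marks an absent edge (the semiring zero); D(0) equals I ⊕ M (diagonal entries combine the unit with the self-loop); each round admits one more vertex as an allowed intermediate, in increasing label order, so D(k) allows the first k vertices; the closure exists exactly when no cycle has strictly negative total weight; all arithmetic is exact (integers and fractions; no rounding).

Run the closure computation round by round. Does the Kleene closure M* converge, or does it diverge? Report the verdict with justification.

D(0):
  [0, ∞, 7, 12, 13]
  [∞, 0, 17, 5, -6]
  [1, ∞, 0, -1, ∞]
  [9, ∞, 8, 0, ∞]
  [-1, 6, ∞, -5, 0]
D(1):
  [0, ∞, 7, 12, 13]
  [∞, 0, 17, 5, -6]
  [1, ∞, 0, -1, 14]
  [9, ∞, 8, 0, 22]
  [-1, 6, 6, -5, 0]
D(2):
  [0, ∞, 7, 12, 13]
  [∞, 0, 17, 5, -6]
  [1, ∞, 0, -1, 14]
  [9, ∞, 8, 0, 22]
  [-1, 6, 6, -5, 0]
D(3):
  [0, ∞, 7, 6, 13]
  [18, 0, 17, 5, -6]
  [1, ∞, 0, -1, 14]
  [9, ∞, 8, 0, 22]
  [-1, 6, 6, -5, 0]
D(4):
  [0, ∞, 7, 6, 13]
  [14, 0, 13, 5, -6]
  [1, ∞, 0, -1, 14]
  [9, ∞, 8, 0, 22]
  [-1, 6, 3, -5, 0]
D(5):
  [0, 19, 7, 6, 13]
  [-7, 0, -3, -11, -6]
  [1, 20, 0, -1, 14]
  [9, 28, 8, 0, 22]
  [-1, 6, 3, -5, 0]
Key observation: every diagonal entry stays at the unit through all rounds, so no improving cycle exists.
Answer: CONVERGES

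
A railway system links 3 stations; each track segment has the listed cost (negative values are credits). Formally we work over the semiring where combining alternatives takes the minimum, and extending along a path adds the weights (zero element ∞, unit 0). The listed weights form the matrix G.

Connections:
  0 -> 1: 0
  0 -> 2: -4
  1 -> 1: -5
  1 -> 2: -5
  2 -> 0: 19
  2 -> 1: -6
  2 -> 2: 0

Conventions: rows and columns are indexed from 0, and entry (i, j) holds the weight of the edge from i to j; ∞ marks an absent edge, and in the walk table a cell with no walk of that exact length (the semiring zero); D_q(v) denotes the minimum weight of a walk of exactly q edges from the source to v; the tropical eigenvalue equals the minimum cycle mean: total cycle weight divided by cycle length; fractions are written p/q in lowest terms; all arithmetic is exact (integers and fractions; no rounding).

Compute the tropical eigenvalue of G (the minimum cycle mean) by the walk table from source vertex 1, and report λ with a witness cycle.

q=0: [∞, 0, ∞]
q=1: [∞, -5, -5]
q=2: [14, -11, -10]
q=3: [9, -16, -16]
Optimal cycle mean attained by: cycle 1->2->1, total (-5) + (-6), length 2.
Answer: λ = -11/2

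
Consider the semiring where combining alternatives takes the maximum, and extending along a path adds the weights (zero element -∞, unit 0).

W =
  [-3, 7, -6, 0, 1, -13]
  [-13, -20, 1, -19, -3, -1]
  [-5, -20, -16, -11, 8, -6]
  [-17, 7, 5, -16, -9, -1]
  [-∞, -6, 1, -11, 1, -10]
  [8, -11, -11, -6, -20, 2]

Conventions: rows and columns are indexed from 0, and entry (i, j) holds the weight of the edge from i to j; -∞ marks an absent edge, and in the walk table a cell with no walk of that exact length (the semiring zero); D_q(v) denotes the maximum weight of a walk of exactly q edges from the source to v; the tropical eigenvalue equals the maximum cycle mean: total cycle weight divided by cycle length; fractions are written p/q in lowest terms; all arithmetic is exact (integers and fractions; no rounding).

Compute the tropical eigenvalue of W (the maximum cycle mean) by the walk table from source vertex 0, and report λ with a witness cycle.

q=0: [0, -∞, -∞, -∞, -∞, -∞]
q=1: [-3, 7, -6, 0, 1, -13]
q=2: [-5, 7, 8, -3, 4, 6]
q=3: [14, 4, 8, 0, 16, 8]
q=4: [16, 21, 17, 14, 17, 10]
q=5: [18, 23, 22, 16, 25, 20]
q=6: [28, 25, 26, 18, 30, 22]
Optimal cycle mean attained by: cycle 0->1->5->0, total 7 + (-1) + 8, length 3.
Answer: λ = 14/3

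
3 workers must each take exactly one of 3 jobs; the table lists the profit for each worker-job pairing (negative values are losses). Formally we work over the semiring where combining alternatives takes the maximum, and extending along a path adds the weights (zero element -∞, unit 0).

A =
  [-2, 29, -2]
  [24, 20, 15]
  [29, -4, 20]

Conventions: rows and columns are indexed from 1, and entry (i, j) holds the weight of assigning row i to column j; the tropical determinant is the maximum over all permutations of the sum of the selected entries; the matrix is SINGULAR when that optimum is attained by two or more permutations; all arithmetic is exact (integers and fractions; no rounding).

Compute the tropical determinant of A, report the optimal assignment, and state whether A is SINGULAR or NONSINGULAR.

σ = (1, 2, 3): (-2) + 20 + 20 = 38
σ = (1, 3, 2): (-2) + 15 + (-4) = 9
σ = (2, 1, 3): 29 + 24 + 20 = 73
σ = (2, 3, 1): 29 + 15 + 29 = 73
σ = (3, 1, 2): (-2) + 24 + (-4) = 18
σ = (3, 2, 1): (-2) + 20 + 29 = 47
Optimal value attained by: σ = (2, 1, 3).
Answer: det⊕(A) = 73; verdict: SINGULAR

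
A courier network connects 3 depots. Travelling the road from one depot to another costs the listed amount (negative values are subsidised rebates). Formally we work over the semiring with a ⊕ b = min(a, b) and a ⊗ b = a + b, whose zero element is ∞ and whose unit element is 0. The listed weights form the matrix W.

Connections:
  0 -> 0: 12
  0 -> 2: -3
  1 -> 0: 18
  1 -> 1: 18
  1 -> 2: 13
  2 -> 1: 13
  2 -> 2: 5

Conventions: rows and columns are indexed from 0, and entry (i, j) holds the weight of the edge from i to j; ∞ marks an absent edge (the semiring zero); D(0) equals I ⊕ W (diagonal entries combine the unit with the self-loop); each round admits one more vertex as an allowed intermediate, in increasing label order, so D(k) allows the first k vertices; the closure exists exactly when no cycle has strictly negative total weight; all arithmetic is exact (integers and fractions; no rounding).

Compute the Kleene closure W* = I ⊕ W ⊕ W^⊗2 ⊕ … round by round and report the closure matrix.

D(0):
  [0, ∞, -3]
  [18, 0, 13]
  [∞, 13, 0]
D(1):
  [0, ∞, -3]
  [18, 0, 13]
  [∞, 13, 0]
D(2):
  [0, ∞, -3]
  [18, 0, 13]
  [31, 13, 0]
D(3):
  [0, 10, -3]
  [18, 0, 13]
  [31, 13, 0]
Answer: W* = [[0, 10, -3], [18, 0, 13], [31, 13, 0]]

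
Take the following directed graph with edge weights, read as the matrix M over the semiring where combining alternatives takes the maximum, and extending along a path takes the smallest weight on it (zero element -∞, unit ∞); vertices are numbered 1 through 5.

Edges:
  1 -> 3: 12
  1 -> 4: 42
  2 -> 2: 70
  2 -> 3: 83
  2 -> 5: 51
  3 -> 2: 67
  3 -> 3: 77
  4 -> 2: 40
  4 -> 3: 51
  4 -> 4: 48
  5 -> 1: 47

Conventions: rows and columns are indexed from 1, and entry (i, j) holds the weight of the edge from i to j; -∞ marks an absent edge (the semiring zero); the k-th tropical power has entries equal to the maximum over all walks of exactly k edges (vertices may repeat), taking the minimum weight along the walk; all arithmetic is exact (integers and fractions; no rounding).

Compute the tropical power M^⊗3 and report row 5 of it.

M^⊗2:
  [-∞, 40, 42, 42, -∞]
  [47, 70, 77, -∞, 51]
  [-∞, 67, 77, -∞, 51]
  [-∞, 51, 51, 48, 40]
  [-∞, -∞, 12, 42, -∞]
M^⊗3:
  [-∞, 42, 42, 42, 40]
  [47, 70, 77, 42, 51]
  [47, 67, 77, -∞, 51]
  [40, 51, 51, 48, 51]
  [-∞, 40, 42, 42, -∞]
Answer: row 5 of M^⊗3 = [-∞, 40, 42, 42, -∞]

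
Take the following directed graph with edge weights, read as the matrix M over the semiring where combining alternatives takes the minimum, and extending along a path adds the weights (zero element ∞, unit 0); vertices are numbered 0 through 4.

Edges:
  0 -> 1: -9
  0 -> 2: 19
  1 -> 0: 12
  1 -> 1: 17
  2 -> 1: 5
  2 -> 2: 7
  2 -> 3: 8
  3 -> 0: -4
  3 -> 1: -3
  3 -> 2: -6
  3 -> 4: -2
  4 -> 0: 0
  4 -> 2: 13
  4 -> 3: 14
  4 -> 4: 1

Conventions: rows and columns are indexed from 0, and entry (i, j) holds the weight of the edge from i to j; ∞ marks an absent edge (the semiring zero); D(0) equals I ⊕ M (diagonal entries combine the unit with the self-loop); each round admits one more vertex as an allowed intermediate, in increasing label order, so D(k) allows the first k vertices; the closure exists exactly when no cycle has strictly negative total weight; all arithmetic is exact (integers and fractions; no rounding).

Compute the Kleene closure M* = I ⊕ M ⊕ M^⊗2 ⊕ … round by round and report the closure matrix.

D(0):
  [0, -9, 19, ∞, ∞]
  [12, 0, ∞, ∞, ∞]
  [∞, 5, 0, 8, ∞]
  [-4, -3, -6, 0, -2]
  [0, ∞, 13, 14, 0]
D(1):
  [0, -9, 19, ∞, ∞]
  [12, 0, 31, ∞, ∞]
  [∞, 5, 0, 8, ∞]
  [-4, -13, -6, 0, -2]
  [0, -9, 13, 14, 0]
D(2):
  [0, -9, 19, ∞, ∞]
  [12, 0, 31, ∞, ∞]
  [17, 5, 0, 8, ∞]
  [-4, -13, -6, 0, -2]
  [0, -9, 13, 14, 0]
D(3):
  [0, -9, 19, 27, ∞]
  [12, 0, 31, 39, ∞]
  [17, 5, 0, 8, ∞]
  [-4, -13, -6, 0, -2]
  [0, -9, 13, 14, 0]
D(4):
  [0, -9, 19, 27, 25]
  [12, 0, 31, 39, 37]
  [4, -5, 0, 8, 6]
  [-4, -13, -6, 0, -2]
  [0, -9, 8, 14, 0]
D(5):
  [0, -9, 19, 27, 25]
  [12, 0, 31, 39, 37]
  [4, -5, 0, 8, 6]
  [-4, -13, -6, 0, -2]
  [0, -9, 8, 14, 0]
Answer: M* = [[0, -9, 19, 27, 25], [12, 0, 31, 39, 37], [4, -5, 0, 8, 6], [-4, -13, -6, 0, -2], [0, -9, 8, 14, 0]]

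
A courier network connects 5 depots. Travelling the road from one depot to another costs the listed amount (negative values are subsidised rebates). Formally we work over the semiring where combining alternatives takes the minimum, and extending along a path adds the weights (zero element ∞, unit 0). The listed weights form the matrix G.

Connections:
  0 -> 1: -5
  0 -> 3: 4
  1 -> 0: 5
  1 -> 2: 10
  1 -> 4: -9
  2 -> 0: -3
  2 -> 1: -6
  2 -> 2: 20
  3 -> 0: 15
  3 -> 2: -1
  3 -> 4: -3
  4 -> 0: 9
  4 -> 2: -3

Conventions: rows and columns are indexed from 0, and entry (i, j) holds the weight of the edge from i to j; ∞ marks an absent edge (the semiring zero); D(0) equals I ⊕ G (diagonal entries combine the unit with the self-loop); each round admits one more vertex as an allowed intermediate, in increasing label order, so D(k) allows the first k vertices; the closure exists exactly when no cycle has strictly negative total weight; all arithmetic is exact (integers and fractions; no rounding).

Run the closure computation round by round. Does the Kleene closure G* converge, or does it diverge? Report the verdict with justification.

D(0):
  [0, -5, ∞, 4, ∞]
  [5, 0, 10, ∞, -9]
  [-3, -6, 0, ∞, ∞]
  [15, ∞, -1, 0, -3]
  [9, ∞, -3, ∞, 0]
D(1):
  [0, -5, ∞, 4, ∞]
  [5, 0, 10, 9, -9]
  [-3, -8, 0, 1, ∞]
  [15, 10, -1, 0, -3]
  [9, 4, -3, 13, 0]
Detection: at round 2, diagonal entry (4, 4) turns strictly negative.
Key observation: the cycle 4->0->1->4 has total weight 9 + (-5) + (-9), which is strictly negative.
Answer: DIVERGES — negative cycle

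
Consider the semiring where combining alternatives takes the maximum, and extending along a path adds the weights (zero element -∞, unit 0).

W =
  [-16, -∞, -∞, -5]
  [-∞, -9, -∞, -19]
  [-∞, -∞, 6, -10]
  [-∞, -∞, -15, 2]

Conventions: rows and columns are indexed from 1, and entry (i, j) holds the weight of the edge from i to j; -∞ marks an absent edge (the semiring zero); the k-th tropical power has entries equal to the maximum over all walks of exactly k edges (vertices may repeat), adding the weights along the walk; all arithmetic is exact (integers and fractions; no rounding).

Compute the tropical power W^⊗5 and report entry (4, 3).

W^⊗2:
  [-32, -∞, -20, -3]
  [-∞, -18, -34, -17]
  [-∞, -∞, 12, -4]
  [-∞, -∞, -9, 4]
W^⊗3:
  [-48, -∞, -14, -1]
  [-∞, -27, -28, -15]
  [-∞, -∞, 18, 2]
  [-∞, -∞, -3, 6]
W^⊗4:
  [-64, -∞, -8, 1]
  [-∞, -36, -22, -13]
  [-∞, -∞, 24, 8]
  [-∞, -∞, 3, 8]
W^⊗5:
  [-80, -∞, -2, 3]
  [-∞, -45, -16, -11]
  [-∞, -∞, 30, 14]
  [-∞, -∞, 9, 10]
Key observation: the optimum is the walk 4->3->3->3->3->3, with weight (-15) + 6 + 6 + 6 + 6 = 9.
Optimal value attained by: walk 4->3->3->3->3->3.
Answer: (W^⊗5)[4][3] = 9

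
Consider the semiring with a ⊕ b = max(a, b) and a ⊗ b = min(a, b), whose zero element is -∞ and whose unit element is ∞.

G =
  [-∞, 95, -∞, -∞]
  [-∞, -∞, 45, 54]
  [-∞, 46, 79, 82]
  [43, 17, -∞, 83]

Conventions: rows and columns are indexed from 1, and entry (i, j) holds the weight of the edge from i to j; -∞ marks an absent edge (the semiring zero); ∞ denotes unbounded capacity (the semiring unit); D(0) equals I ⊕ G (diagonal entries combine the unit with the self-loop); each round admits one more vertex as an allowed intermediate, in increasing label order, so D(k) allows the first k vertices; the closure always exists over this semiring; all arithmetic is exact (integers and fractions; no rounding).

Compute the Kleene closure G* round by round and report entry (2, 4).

D(0):
  [∞, 95, -∞, -∞]
  [-∞, ∞, 45, 54]
  [-∞, 46, ∞, 82]
  [43, 17, -∞, ∞]
D(1):
  [∞, 95, -∞, -∞]
  [-∞, ∞, 45, 54]
  [-∞, 46, ∞, 82]
  [43, 43, -∞, ∞]
D(2):
  [∞, 95, 45, 54]
  [-∞, ∞, 45, 54]
  [-∞, 46, ∞, 82]
  [43, 43, 43, ∞]
D(3):
  [∞, 95, 45, 54]
  [-∞, ∞, 45, 54]
  [-∞, 46, ∞, 82]
  [43, 43, 43, ∞]
D(4):
  [∞, 95, 45, 54]
  [43, ∞, 45, 54]
  [43, 46, ∞, 82]
  [43, 43, 43, ∞]
Answer: G*[2][4] = 54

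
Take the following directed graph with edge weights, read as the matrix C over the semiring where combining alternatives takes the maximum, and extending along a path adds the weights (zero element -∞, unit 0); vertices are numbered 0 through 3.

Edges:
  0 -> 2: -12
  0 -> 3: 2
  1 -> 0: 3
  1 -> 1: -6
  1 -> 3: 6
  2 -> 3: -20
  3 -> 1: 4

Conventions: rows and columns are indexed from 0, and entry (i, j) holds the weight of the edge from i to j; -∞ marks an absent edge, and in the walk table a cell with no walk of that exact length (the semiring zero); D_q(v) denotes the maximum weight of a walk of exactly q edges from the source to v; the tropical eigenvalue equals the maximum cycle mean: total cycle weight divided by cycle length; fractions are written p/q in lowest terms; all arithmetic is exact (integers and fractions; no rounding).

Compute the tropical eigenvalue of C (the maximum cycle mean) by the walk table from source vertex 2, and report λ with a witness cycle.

q=0: [-∞, -∞, 0, -∞]
q=1: [-∞, -∞, -∞, -20]
q=2: [-∞, -16, -∞, -∞]
q=3: [-13, -22, -∞, -10]
q=4: [-19, -6, -25, -11]
Optimal cycle mean attained by: cycle 1->3->1, total 6 + 4, length 2.
Answer: λ = 5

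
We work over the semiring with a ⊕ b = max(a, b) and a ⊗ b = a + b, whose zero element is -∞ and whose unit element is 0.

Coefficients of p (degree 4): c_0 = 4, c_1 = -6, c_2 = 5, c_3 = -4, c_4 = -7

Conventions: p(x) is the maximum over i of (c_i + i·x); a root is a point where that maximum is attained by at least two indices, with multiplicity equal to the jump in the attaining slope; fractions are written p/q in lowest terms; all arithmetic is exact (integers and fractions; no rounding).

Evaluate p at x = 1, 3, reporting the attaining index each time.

p(1) = max(4+0·1=4, -6+1·1=-5, 5+2·1=7, -4+3·1=-1, -7+4·1=-3) = 7 (attained by i=2)
p(3) = max(4+0·3=4, -6+1·3=-3, 5+2·3=11, -4+3·3=5, -7+4·3=5) = 11 (attained by i=2)
Answer: p(1) = 7; p(3) = 11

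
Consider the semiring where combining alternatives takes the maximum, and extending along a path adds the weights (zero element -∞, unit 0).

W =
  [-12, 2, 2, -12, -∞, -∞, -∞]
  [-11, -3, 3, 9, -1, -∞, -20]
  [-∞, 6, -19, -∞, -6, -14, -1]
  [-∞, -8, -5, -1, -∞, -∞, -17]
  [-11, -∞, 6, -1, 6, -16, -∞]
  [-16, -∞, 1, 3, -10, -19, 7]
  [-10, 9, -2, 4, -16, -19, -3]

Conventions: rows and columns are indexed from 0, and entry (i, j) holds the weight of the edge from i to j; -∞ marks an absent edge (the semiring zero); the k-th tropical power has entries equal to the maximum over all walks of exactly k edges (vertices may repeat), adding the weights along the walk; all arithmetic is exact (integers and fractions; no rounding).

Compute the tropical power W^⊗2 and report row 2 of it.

W^⊗2:
  [-9, 8, 5, 11, 1, -12, 1]
  [-12, 9, 5, 8, 5, -11, 2]
  [-5, 8, 9, 15, 5, -20, -4]
  [-19, 1, -5, 1, -9, -19, -6]
  [-5, 12, 12, 5, 12, -8, 5]
  [-3, 16, 5, 11, -4, -12, 4]
  [-2, 6, 12, 18, 8, -16, -3]
Answer: row 2 of W^⊗2 = [-5, 8, 9, 15, 5, -20, -4]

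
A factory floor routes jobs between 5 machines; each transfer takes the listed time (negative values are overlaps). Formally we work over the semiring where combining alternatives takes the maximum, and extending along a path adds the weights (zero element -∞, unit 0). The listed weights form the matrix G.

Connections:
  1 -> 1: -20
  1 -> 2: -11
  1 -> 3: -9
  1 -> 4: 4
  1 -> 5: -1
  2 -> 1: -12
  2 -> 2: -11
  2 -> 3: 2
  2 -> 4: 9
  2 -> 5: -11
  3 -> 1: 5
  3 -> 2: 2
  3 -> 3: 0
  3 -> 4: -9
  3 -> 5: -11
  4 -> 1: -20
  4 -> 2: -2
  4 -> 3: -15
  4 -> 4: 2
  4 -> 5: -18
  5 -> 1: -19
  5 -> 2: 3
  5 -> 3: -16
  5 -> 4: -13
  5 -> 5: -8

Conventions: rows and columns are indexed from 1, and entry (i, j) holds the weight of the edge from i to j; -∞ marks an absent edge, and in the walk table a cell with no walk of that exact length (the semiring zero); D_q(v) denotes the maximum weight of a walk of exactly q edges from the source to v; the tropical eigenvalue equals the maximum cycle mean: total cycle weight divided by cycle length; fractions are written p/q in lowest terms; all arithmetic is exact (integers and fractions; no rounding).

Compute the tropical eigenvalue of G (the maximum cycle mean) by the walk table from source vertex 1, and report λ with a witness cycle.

q=0: [0, -∞, -∞, -∞, -∞]
q=1: [-20, -11, -9, 4, -1]
q=2: [-4, 2, -9, 6, -9]
q=3: [-4, 4, 4, 11, -5]
q=4: [9, 9, 6, 13, -5]
q=5: [11, 11, 11, 18, 8]
Optimal cycle mean attained by: cycle 2->4->2, total 9 + (-2), length 2.
Answer: λ = 7/2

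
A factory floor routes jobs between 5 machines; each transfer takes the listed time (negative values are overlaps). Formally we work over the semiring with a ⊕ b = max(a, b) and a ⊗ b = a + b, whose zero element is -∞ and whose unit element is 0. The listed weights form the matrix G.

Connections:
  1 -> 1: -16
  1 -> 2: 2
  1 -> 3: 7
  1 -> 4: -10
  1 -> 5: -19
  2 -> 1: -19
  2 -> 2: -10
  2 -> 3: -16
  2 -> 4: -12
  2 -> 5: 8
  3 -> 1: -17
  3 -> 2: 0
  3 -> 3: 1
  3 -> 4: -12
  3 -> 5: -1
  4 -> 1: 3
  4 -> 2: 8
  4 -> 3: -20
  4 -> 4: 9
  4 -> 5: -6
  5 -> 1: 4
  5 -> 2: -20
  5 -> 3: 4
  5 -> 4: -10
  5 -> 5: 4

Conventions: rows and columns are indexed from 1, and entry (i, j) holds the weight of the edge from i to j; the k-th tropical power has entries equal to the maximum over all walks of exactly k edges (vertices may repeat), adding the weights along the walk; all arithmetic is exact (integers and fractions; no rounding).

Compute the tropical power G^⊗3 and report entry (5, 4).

G^⊗2:
  [-7, 7, 8, -1, 10]
  [12, -4, 12, -2, 12]
  [3, 1, 3, -3, 8]
  [12, 17, 10, 18, 16]
  [8, 6, 11, -1, 8]
G^⊗3:
  [14, 8, 14, 8, 15]
  [16, 14, 19, 7, 16]
  [12, 5, 12, 6, 12]
  [21, 26, 20, 27, 25]
  [12, 11, 15, 8, 14]
Key observation: the optimum is the walk 5->4->4->4, with weight (-10) + 9 + 9 = 8.
Optimal value attained by: walk 5->4->4->4.
Answer: (G^⊗3)[5][4] = 8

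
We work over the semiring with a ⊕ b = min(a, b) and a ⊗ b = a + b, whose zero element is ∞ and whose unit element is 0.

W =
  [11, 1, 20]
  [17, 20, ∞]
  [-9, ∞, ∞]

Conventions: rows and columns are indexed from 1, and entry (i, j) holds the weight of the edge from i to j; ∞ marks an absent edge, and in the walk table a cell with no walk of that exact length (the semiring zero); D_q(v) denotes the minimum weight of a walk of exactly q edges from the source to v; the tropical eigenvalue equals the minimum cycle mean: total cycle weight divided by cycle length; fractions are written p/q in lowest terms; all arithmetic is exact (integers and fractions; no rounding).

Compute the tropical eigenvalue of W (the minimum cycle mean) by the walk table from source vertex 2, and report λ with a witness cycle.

q=0: [∞, 0, ∞]
q=1: [17, 20, ∞]
q=2: [28, 18, 37]
q=3: [28, 29, 48]
Optimal cycle mean attained by: cycle 1->3->1, total 20 + (-9), length 2.
Answer: λ = 11/2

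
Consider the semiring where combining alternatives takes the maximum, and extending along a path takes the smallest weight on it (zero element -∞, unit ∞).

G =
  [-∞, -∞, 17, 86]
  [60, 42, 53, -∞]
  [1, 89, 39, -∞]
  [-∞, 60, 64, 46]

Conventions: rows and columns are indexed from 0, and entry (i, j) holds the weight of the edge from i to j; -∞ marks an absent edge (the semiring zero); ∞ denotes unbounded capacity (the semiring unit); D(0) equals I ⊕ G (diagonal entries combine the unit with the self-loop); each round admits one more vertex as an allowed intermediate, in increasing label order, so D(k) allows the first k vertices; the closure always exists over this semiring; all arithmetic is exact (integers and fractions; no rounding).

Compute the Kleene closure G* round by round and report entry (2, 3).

D(0):
  [∞, -∞, 17, 86]
  [60, ∞, 53, -∞]
  [1, 89, ∞, -∞]
  [-∞, 60, 64, ∞]
D(1):
  [∞, -∞, 17, 86]
  [60, ∞, 53, 60]
  [1, 89, ∞, 1]
  [-∞, 60, 64, ∞]
D(2):
  [∞, -∞, 17, 86]
  [60, ∞, 53, 60]
  [60, 89, ∞, 60]
  [60, 60, 64, ∞]
D(3):
  [∞, 17, 17, 86]
  [60, ∞, 53, 60]
  [60, 89, ∞, 60]
  [60, 64, 64, ∞]
D(4):
  [∞, 64, 64, 86]
  [60, ∞, 60, 60]
  [60, 89, ∞, 60]
  [60, 64, 64, ∞]
Answer: G*[2][3] = 60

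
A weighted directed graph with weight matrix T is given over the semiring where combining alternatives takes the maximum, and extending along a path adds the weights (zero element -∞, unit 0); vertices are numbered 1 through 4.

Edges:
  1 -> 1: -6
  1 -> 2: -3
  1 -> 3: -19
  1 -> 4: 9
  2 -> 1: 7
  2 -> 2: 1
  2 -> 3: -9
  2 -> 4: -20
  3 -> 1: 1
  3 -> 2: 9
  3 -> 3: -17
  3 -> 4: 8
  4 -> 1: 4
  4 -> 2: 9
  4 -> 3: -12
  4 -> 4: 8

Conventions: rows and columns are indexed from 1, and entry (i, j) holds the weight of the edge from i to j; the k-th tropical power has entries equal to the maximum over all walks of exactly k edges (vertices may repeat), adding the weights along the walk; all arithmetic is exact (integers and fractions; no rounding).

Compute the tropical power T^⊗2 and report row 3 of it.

T^⊗2:
  [13, 18, -3, 17]
  [8, 4, -8, 16]
  [16, 17, 0, 16]
  [16, 17, 0, 16]
Answer: row 3 of T^⊗2 = [16, 17, 0, 16]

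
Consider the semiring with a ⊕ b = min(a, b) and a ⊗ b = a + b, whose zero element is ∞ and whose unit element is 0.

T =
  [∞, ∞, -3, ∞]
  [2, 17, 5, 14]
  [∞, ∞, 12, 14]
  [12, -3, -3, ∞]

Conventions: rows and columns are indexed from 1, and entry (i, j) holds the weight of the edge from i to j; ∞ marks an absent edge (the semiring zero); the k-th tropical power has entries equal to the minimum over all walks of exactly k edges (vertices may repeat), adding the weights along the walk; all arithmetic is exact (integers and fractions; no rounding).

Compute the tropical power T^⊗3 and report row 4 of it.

T^⊗2:
  [∞, ∞, 9, 11]
  [19, 11, -1, 19]
  [26, 11, 11, 26]
  [-1, 14, 2, 11]
T^⊗3:
  [23, 8, 8, 23]
  [13, 16, 11, 13]
  [13, 23, 16, 25]
  [16, 8, -4, 16]
Answer: row 4 of T^⊗3 = [16, 8, -4, 16]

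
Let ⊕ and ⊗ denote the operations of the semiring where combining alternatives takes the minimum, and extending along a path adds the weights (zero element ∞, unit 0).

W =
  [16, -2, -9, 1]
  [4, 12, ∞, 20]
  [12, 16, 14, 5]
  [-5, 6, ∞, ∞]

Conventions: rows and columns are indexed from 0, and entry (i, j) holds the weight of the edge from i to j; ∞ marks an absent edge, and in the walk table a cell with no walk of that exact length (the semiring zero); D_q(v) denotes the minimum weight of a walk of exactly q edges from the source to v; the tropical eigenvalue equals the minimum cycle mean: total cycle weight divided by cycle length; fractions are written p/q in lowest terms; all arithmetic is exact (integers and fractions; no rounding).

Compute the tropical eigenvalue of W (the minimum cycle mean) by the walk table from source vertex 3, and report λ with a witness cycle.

q=0: [∞, ∞, ∞, 0]
q=1: [-5, 6, ∞, ∞]
q=2: [10, -7, -14, -4]
q=3: [-9, 2, 0, -9]
q=4: [-14, -11, -18, -8]
Optimal cycle mean attained by: cycle 0->2->3->0, total (-9) + 5 + (-5), length 3.
Answer: λ = -3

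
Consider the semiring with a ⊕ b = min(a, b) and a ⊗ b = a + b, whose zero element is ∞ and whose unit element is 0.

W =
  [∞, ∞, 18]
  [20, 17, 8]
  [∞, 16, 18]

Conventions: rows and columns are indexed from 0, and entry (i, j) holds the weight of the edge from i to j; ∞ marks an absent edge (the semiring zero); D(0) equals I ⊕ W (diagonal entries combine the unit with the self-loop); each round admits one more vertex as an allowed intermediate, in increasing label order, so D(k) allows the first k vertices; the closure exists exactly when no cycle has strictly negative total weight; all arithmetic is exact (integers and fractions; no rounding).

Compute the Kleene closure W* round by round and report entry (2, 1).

D(0):
  [0, ∞, 18]
  [20, 0, 8]
  [∞, 16, 0]
D(1):
  [0, ∞, 18]
  [20, 0, 8]
  [∞, 16, 0]
D(2):
  [0, ∞, 18]
  [20, 0, 8]
  [36, 16, 0]
D(3):
  [0, 34, 18]
  [20, 0, 8]
  [36, 16, 0]
Answer: W*[2][1] = 16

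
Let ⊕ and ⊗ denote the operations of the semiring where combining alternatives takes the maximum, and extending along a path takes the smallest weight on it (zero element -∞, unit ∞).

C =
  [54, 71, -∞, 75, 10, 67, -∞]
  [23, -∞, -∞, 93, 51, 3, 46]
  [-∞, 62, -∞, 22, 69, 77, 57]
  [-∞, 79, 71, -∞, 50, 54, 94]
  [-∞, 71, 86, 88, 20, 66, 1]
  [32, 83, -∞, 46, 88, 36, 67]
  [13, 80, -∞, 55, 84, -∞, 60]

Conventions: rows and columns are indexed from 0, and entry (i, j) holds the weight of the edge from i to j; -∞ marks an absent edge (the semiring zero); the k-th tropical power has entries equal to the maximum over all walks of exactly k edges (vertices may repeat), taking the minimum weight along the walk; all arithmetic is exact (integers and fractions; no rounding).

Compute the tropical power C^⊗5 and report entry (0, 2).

C^⊗2:
  [54, 75, 71, 71, 67, 54, 75]
  [23, 79, 71, 51, 50, 54, 93]
  [32, 77, 69, 69, 77, 66, 67]
  [32, 80, 50, 79, 84, 71, 60]
  [32, 79, 71, 71, 69, 77, 88]
  [32, 71, 86, 88, 67, 66, 60]
  [23, 71, 84, 84, 60, 66, 60]
C^⊗3:
  [54, 75, 71, 75, 75, 71, 71]
  [32, 80, 51, 79, 84, 71, 60]
  [32, 71, 77, 77, 69, 69, 69]
  [32, 79, 84, 84, 71, 66, 79]
  [32, 80, 71, 79, 84, 71, 71]
  [32, 79, 71, 71, 69, 77, 88]
  [32, 79, 71, 71, 69, 77, 84]
C^⊗4:
  [54, 75, 75, 75, 71, 71, 75]
  [32, 79, 84, 84, 71, 66, 79]
  [32, 77, 71, 71, 69, 77, 77]
  [32, 79, 71, 79, 79, 77, 84]
  [32, 79, 84, 84, 71, 71, 79]
  [32, 80, 71, 79, 84, 71, 71]
  [32, 80, 71, 79, 84, 71, 71]
C^⊗5:
  [54, 75, 71, 75, 75, 75, 75]
  [32, 79, 71, 79, 79, 77, 84]
  [32, 77, 71, 77, 77, 71, 71]
  [32, 80, 79, 79, 84, 71, 79]
  [32, 79, 71, 79, 79, 77, 84]
  [32, 79, 84, 84, 71, 71, 79]
  [32, 79, 84, 84, 71, 71, 79]
Key observation: the optimum is the walk 0->1->3->6->4->2, with weight 71 min 93 min 94 min 84 min 86 = 71.
Optimal value attained by: walk 0->1->3->6->4->2.
Answer: (C^⊗5)[0][2] = 71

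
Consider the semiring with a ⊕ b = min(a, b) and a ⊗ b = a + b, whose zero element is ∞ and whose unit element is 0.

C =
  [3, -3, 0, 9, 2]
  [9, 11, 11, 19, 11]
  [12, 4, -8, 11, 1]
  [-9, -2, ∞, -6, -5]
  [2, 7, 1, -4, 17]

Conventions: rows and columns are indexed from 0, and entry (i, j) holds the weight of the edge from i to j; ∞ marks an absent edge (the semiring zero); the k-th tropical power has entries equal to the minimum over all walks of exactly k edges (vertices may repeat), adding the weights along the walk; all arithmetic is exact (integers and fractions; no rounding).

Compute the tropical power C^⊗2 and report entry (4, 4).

C^⊗2:
  [0, 0, -8, -2, 1]
  [10, 6, 3, 7, 11]
  [2, -4, -16, -3, -7]
  [-15, -12, -9, -12, -11]
  [-13, -6, -7, -10, -9]
Key observation: the optimum is the walk 4->3->4, with weight (-4) + (-5) = -9.
Optimal value attained by: walk 4->3->4.
Answer: (C^⊗2)[4][4] = -9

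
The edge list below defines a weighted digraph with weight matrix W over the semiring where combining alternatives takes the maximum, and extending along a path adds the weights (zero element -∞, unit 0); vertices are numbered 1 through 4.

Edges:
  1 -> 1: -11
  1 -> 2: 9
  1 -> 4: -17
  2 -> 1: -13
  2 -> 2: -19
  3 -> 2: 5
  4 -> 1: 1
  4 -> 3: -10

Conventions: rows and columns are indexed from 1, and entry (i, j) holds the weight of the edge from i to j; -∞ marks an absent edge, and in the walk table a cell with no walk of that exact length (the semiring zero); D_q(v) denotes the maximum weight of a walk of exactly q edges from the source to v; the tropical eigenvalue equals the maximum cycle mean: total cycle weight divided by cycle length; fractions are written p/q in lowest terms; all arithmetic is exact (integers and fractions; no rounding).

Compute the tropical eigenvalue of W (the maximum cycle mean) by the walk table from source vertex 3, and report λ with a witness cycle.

q=0: [-∞, -∞, 0, -∞]
q=1: [-∞, 5, -∞, -∞]
q=2: [-8, -14, -∞, -∞]
q=3: [-19, 1, -∞, -25]
q=4: [-12, -10, -35, -36]
Optimal cycle mean attained by: cycle 1->2->1, total 9 + (-13), length 2.
Answer: λ = -2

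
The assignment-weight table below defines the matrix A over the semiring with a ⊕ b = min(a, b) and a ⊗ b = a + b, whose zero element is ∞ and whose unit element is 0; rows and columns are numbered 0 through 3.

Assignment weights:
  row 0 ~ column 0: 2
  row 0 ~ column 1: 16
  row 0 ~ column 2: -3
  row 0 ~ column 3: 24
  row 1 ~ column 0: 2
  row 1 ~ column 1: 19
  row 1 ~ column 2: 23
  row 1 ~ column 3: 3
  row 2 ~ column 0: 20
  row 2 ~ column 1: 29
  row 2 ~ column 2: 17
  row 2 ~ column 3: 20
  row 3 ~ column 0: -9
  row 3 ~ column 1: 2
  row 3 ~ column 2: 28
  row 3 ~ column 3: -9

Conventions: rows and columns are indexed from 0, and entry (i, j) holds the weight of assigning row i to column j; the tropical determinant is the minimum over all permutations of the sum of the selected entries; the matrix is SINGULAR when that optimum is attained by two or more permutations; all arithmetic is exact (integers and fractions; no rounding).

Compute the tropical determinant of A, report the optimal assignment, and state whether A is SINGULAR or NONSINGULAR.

σ = (0, 1, 2, 3): 2 + 19 + 17 + (-9) = 29
σ = (0, 1, 3, 2): 2 + 19 + 20 + 28 = 69
σ = (0, 2, 1, 3): 2 + 23 + 29 + (-9) = 45
σ = (0, 2, 3, 1): 2 + 23 + 20 + 2 = 47
σ = (0, 3, 1, 2): 2 + 3 + 29 + 28 = 62
σ = (0, 3, 2, 1): 2 + 3 + 17 + 2 = 24
σ = (1, 0, 2, 3): 16 + 2 + 17 + (-9) = 26
σ = (1, 0, 3, 2): 16 + 2 + 20 + 28 = 66
σ = (1, 2, 0, 3): 16 + 23 + 20 + (-9) = 50
σ = (1, 2, 3, 0): 16 + 23 + 20 + (-9) = 50
σ = (1, 3, 0, 2): 16 + 3 + 20 + 28 = 67
σ = (1, 3, 2, 0): 16 + 3 + 17 + (-9) = 27
σ = (2, 0, 1, 3): (-3) + 2 + 29 + (-9) = 19
σ = (2, 0, 3, 1): (-3) + 2 + 20 + 2 = 21
σ = (2, 1, 0, 3): (-3) + 19 + 20 + (-9) = 27
σ = (2, 1, 3, 0): (-3) + 19 + 20 + (-9) = 27
σ = (2, 3, 0, 1): (-3) + 3 + 20 + 2 = 22
σ = (2, 3, 1, 0): (-3) + 3 + 29 + (-9) = 20
σ = (3, 0, 1, 2): 24 + 2 + 29 + 28 = 83
σ = (3, 0, 2, 1): 24 + 2 + 17 + 2 = 45
σ = (3, 1, 0, 2): 24 + 19 + 20 + 28 = 91
σ = (3, 1, 2, 0): 24 + 19 + 17 + (-9) = 51
σ = (3, 2, 0, 1): 24 + 23 + 20 + 2 = 69
σ = (3, 2, 1, 0): 24 + 23 + 29 + (-9) = 67
Optimal value attained by: σ = (2, 0, 1, 3).
Answer: det⊕(A) = 19; verdict: NONSINGULAR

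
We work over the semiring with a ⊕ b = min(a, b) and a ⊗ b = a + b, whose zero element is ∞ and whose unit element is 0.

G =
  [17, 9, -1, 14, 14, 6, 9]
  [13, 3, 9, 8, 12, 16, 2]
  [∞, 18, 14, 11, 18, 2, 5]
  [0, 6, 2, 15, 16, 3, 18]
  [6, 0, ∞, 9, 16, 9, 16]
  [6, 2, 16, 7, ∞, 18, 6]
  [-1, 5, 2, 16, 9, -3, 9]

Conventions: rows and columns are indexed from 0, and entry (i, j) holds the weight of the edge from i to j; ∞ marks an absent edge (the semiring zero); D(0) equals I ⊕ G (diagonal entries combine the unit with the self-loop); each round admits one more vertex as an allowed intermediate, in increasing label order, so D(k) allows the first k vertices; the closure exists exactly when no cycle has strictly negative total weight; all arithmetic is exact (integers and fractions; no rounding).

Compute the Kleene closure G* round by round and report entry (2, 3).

D(0):
  [0, 9, -1, 14, 14, 6, 9]
  [13, 0, 9, 8, 12, 16, 2]
  [∞, 18, 0, 11, 18, 2, 5]
  [0, 6, 2, 0, 16, 3, 18]
  [6, 0, ∞, 9, 0, 9, 16]
  [6, 2, 16, 7, ∞, 0, 6]
  [-1, 5, 2, 16, 9, -3, 0]
D(1):
  [0, 9, -1, 14, 14, 6, 9]
  [13, 0, 9, 8, 12, 16, 2]
  [∞, 18, 0, 11, 18, 2, 5]
  [0, 6, -1, 0, 14, 3, 9]
  [6, 0, 5, 9, 0, 9, 15]
  [6, 2, 5, 7, 20, 0, 6]
  [-1, 5, -2, 13, 9, -3, 0]
D(2):
  [0, 9, -1, 14, 14, 6, 9]
  [13, 0, 9, 8, 12, 16, 2]
  [31, 18, 0, 11, 18, 2, 5]
  [0, 6, -1, 0, 14, 3, 8]
  [6, 0, 5, 8, 0, 9, 2]
  [6, 2, 5, 7, 14, 0, 4]
  [-1, 5, -2, 13, 9, -3, 0]
D(3):
  [0, 9, -1, 10, 14, 1, 4]
  [13, 0, 9, 8, 12, 11, 2]
  [31, 18, 0, 11, 18, 2, 5]
  [0, 6, -1, 0, 14, 1, 4]
  [6, 0, 5, 8, 0, 7, 2]
  [6, 2, 5, 7, 14, 0, 4]
  [-1, 5, -2, 9, 9, -3, 0]
D(4):
  [0, 9, -1, 10, 14, 1, 4]
  [8, 0, 7, 8, 12, 9, 2]
  [11, 17, 0, 11, 18, 2, 5]
  [0, 6, -1, 0, 14, 1, 4]
  [6, 0, 5, 8, 0, 7, 2]
  [6, 2, 5, 7, 14, 0, 4]
  [-1, 5, -2, 9, 9, -3, 0]
D(5):
  [0, 9, -1, 10, 14, 1, 4]
  [8, 0, 7, 8, 12, 9, 2]
  [11, 17, 0, 11, 18, 2, 5]
  [0, 6, -1, 0, 14, 1, 4]
  [6, 0, 5, 8, 0, 7, 2]
  [6, 2, 5, 7, 14, 0, 4]
  [-1, 5, -2, 9, 9, -3, 0]
D(6):
  [0, 3, -1, 8, 14, 1, 4]
  [8, 0, 7, 8, 12, 9, 2]
  [8, 4, 0, 9, 16, 2, 5]
  [0, 3, -1, 0, 14, 1, 4]
  [6, 0, 5, 8, 0, 7, 2]
  [6, 2, 5, 7, 14, 0, 4]
  [-1, -1, -2, 4, 9, -3, 0]
D(7):
  [0, 3, -1, 8, 13, 1, 4]
  [1, 0, 0, 6, 11, -1, 2]
  [4, 4, 0, 9, 14, 2, 5]
  [0, 3, -1, 0, 13, 1, 4]
  [1, 0, 0, 6, 0, -1, 2]
  [3, 2, 2, 7, 13, 0, 4]
  [-1, -1, -2, 4, 9, -3, 0]
Answer: G*[2][3] = 9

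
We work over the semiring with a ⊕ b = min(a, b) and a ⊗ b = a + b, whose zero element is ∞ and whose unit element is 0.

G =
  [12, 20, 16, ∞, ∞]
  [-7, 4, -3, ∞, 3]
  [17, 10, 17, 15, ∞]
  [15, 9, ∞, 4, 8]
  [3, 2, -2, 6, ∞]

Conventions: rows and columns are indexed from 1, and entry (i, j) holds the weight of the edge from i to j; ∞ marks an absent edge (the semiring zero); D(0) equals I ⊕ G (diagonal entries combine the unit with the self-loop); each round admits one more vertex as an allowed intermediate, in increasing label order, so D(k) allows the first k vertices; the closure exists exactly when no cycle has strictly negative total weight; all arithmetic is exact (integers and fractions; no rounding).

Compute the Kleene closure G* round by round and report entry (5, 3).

D(0):
  [0, 20, 16, ∞, ∞]
  [-7, 0, -3, ∞, 3]
  [17, 10, 0, 15, ∞]
  [15, 9, ∞, 0, 8]
  [3, 2, -2, 6, 0]
D(1):
  [0, 20, 16, ∞, ∞]
  [-7, 0, -3, ∞, 3]
  [17, 10, 0, 15, ∞]
  [15, 9, 31, 0, 8]
  [3, 2, -2, 6, 0]
D(2):
  [0, 20, 16, ∞, 23]
  [-7, 0, -3, ∞, 3]
  [3, 10, 0, 15, 13]
  [2, 9, 6, 0, 8]
  [-5, 2, -2, 6, 0]
D(3):
  [0, 20, 16, 31, 23]
  [-7, 0, -3, 12, 3]
  [3, 10, 0, 15, 13]
  [2, 9, 6, 0, 8]
  [-5, 2, -2, 6, 0]
D(4):
  [0, 20, 16, 31, 23]
  [-7, 0, -3, 12, 3]
  [3, 10, 0, 15, 13]
  [2, 9, 6, 0, 8]
  [-5, 2, -2, 6, 0]
D(5):
  [0, 20, 16, 29, 23]
  [-7, 0, -3, 9, 3]
  [3, 10, 0, 15, 13]
  [2, 9, 6, 0, 8]
  [-5, 2, -2, 6, 0]
Answer: G*[5][3] = -2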